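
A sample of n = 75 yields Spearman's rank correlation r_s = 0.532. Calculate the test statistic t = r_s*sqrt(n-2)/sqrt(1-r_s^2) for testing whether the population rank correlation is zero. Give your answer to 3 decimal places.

5.368

t = r_s·√(n−2) / √(1−r_s²) with r_s = 0.532, n = 75
  = 0.532·√73 / √(1 − 0.283024)
  = 0.532·8.544004 / 0.846744
  = 4.545410 / 0.846744 = 5.368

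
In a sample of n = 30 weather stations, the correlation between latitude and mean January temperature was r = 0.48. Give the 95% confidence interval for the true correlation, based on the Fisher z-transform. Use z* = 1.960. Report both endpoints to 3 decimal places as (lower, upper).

Fisher z: z_r = atanh(r) = ½·ln((1+0.48)/(1−0.48)) = 0.522984
SE(z) = 1/√(n−3) = 1/√27 = 0.192450
95% ⇒ z* = 1.960; margin = 1.960·0.192450 = 0.377202
CI on z-scale: (0.145782, 0.900186)
Back-transform: tanh(0.145782) = 0.144758, tanh(0.900186) = 0.716388

(0.145, 0.716)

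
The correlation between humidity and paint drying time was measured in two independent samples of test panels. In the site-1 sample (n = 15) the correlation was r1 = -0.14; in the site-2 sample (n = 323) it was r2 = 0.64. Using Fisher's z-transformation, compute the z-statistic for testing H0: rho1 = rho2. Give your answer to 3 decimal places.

-3.058

Fisher z-transforms: z1 = atanh(-0.14) = -0.140926, z2 = atanh(0.64) = 0.758174; difference d = -0.899100
Var(d) = 1/12 + 1/320 = 0.0833333 + 0.0031250 = 0.0864583
z = d/√Var(d) = -0.899100 / √0.0864583 = -0.899100 / 0.294038 = -3.058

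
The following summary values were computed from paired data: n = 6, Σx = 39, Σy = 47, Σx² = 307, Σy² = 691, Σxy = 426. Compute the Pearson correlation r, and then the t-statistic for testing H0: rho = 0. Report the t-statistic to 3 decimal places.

Numerator: nΣxy − (Σx)(Σy) = 6·426 − (39)(47) = 723
Denominator: √[(nΣx²−(Σx)²)(nΣy²−(Σy)²)]
  nΣx²−(Σx)² = 6·307 − 1521 = 321;  nΣy²−(Σy)² = 6·691 − 2209 = 1937
  √(321·1937) = √621777 = 788.5284
r = 723 / 788.5284 = 0.9169
t = r·√(n−2)/√(1−r²) = 0.9169·√4 / √(1−0.840706) = 1.833800 / 0.399117 = 4.595

4.595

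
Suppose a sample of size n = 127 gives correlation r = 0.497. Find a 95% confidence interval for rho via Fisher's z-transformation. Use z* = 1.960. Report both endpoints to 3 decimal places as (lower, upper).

Fisher z: z_r = atanh(r) = ½·ln((1+0.497)/(1−0.497)) = 0.545314
SE(z) = 1/√(n−3) = 1/√124 = 0.089803
95% ⇒ z* = 1.960; margin = 1.960·0.089803 = 0.176014
CI on z-scale: (0.369300, 0.721328)
Back-transform: tanh(0.369300) = 0.353379, tanh(0.721328) = 0.617731

(0.353, 0.618)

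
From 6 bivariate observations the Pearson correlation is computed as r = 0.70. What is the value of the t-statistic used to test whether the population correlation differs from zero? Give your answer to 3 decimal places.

1 − r² = 1 − 0.4900 = 0.5100;  √(1−r²) = 0.714143
√(n−2) = √4 = 2.000000
t = r·√(n−2)/√(1−r²) = 0.70 · 2.000000 / 0.714143 = 1.960

1.960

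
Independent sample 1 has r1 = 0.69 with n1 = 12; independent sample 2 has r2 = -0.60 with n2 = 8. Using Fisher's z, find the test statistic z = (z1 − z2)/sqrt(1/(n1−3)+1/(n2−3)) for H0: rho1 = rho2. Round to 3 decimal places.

2.763

z1 = atanh(0.69) = 0.847956,  z2 = atanh(-0.60) = -0.693147
SE = √(1/(n1−3) + 1/(n2−3)) = √(1/9 + 1/5) = √(0.1111111 + 0.2000000) = √0.3111111 = 0.557773
z = (z1 − z2)/SE = (0.847956 − (-0.693147)) / 0.557773 = 1.541103 / 0.557773 = 2.763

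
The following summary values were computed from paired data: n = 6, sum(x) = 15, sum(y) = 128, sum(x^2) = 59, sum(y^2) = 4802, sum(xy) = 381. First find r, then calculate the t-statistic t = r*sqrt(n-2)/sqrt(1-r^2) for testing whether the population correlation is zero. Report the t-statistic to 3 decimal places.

S_xy = nΣxy − ΣxΣy = 6·381 − 15·128 = 2286 − 1920 = 366
S_xx = nΣx² − (Σx)² = 6·59 − 15² = 354 − 225 = 129
S_yy = nΣy² − (Σy)² = 6·4802 − 128² = 28812 − 16384 = 12428
r = S_xy / √(S_xx·S_yy) = 366 / √(129·12428) = 366 / √1603212 = 366 / 1266.1801 = 0.2891
t = r·√(n−2)/√(1−r²) = 0.2891·√4 / √(1−0.083579) = 0.578200 / 0.957299 = 0.604

0.604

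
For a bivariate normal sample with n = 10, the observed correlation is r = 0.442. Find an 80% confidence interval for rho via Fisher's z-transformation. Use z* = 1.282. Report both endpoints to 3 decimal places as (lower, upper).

(-0.010, 0.744)

z_r = atanh(0.442) = 0.474714;  SE = 1/√(n−3) = 1/√7 = 0.377964
z-limits: 0.474714 ± 1.282·0.377964 = 0.474714 ± 0.484550 = [-0.009836, 0.959264]
ρ-limits: (tanh -0.009836, tanh 0.959264) = (-0.010, 0.744)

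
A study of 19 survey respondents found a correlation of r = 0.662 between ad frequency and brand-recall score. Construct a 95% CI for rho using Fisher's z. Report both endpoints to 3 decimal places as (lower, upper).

(0.297, 0.858)

z_r = atanh(0.662) = 0.796366;  SE = 1/√(n−3) = 1/√16 = 0.250000
z-limits: 0.796366 ± 1.960·0.250000 = 0.796366 ± 0.490000 = [0.306366, 1.286366]
ρ-limits: (tanh 0.306366, tanh 1.286366) = (0.297, 0.858)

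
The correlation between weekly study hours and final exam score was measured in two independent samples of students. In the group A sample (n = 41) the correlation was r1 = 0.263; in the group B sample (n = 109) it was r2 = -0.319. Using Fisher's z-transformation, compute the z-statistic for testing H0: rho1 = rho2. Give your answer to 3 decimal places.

Fisher z-transforms: z1 = atanh(0.263) = 0.269329, z2 = atanh(-0.319) = -0.330533; difference d = 0.599862
Var(d) = 1/38 + 1/106 = 0.0263158 + 0.0094340 = 0.0357498
z = d/√Var(d) = 0.599862 / √0.0357498 = 0.599862 / 0.189076 = 3.173

3.173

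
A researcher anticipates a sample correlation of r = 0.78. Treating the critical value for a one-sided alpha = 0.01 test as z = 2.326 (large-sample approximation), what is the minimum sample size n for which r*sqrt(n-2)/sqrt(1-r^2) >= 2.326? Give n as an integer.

r√(n−2)/√(1−r²) ≥ 2.326  ⇔  n−2 ≥ (2.326)²·(1−r²)/r²
(1−r²)/r² = (1−0.6084)/0.6084 = 0.6437
n ≥ 2 + 5.410276·0.6437 = 2 + 3.4826 = 5.4826
⌈5.4826⌉ = 6

6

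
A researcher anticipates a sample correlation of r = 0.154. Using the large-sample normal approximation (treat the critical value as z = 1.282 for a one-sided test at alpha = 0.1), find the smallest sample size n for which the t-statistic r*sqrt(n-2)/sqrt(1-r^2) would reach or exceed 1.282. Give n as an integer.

r√(n−2)/√(1−r²) ≥ 1.282  ⇔  n−2 ≥ (1.282)²·(1−r²)/r²
(1−r²)/r² = (1−0.023716)/0.023716 = 41.1656
n ≥ 2 + 1.643524·41.1656 = 2 + 67.6567 = 69.6567
⌈69.6567⌉ = 70

70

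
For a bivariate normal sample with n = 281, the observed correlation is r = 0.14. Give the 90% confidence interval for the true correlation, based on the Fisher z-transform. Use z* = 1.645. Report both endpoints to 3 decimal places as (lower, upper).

Fisher z: z_r = atanh(r) = ½·ln((1+0.14)/(1−0.14)) = 0.140926
SE(z) = 1/√(n−3) = 1/√278 = 0.059976
90% ⇒ z* = 1.645; margin = 1.645·0.059976 = 0.098661
CI on z-scale: (0.042265, 0.239587)
Back-transform: tanh(0.042265) = 0.042240, tanh(0.239587) = 0.235106

(0.042, 0.235)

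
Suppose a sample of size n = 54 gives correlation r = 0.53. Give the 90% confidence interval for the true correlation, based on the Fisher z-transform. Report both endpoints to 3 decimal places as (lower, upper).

(0.345, 0.675)

Fisher z: z_r = atanh(r) = ½·ln((1+0.53)/(1−0.53)) = 0.590145
SE(z) = 1/√(n−3) = 1/√51 = 0.140028
90% ⇒ z* = 1.645; margin = 1.645·0.140028 = 0.230346
CI on z-scale: (0.359799, 0.820491)
Back-transform: tanh(0.359799) = 0.345037, tanh(0.820491) = 0.675337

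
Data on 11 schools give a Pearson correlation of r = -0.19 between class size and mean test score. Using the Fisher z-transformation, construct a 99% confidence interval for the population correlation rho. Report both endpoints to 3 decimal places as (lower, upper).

(-0.802, 0.616)

Fisher z: z_r = atanh(r) = ½·ln((1+(-0.19))/(1−(-0.19))) = -0.192337
SE(z) = 1/√(n−3) = 1/√8 = 0.353553
99% ⇒ z* = 2.576; margin = 2.576·0.353553 = 0.910753
CI on z-scale: (-1.103090, 0.718416)
Back-transform: tanh(-1.103090) = -0.801606, tanh(0.718416) = 0.615927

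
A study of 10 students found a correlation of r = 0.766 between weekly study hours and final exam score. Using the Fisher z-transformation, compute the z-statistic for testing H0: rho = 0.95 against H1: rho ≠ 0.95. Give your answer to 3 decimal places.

z_r = atanh(0.766) = 1.010576,  z_0 = atanh(0.95) = 1.831781
SE = 1/√(n−3) = 1/√7 = 0.377964
z = (z_r − z_0)/SE = (1.010576 − 1.831781) / 0.377964 = -0.821205 / 0.377964 = -2.173

-2.173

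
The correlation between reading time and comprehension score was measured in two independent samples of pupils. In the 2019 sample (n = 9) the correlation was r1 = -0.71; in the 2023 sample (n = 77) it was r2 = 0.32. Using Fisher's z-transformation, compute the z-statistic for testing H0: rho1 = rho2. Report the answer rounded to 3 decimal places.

-2.871

Fisher z-transforms: z1 = atanh(-0.71) = -0.887184, z2 = atanh(0.32) = 0.331647; difference d = -1.218831
Var(d) = 1/6 + 1/74 = 0.1666667 + 0.0135135 = 0.1801802
z = d/√Var(d) = -1.218831 / √0.1801802 = -1.218831 / 0.424476 = -2.871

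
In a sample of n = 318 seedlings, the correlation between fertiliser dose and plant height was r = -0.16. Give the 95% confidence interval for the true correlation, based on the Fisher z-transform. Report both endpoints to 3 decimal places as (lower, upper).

Fisher z: z_r = atanh(r) = ½·ln((1+(-0.16))/(1−(-0.16))) = -0.161387
SE(z) = 1/√(n−3) = 1/√315 = 0.056344
95% ⇒ z* = 1.960; margin = 1.960·0.056344 = 0.110434
CI on z-scale: (-0.271821, -0.050953)
Back-transform: tanh(-0.271821) = -0.265318, tanh(-0.050953) = -0.050909

(-0.265, -0.051)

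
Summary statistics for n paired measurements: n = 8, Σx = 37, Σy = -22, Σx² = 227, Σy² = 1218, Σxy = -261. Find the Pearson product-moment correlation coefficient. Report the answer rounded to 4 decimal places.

-0.6262

Numerator: nΣxy − (Σx)(Σy) = 8·(-261) − (37)(-22) = -1274
Denominator: √[(nΣx²−(Σx)²)(nΣy²−(Σy)²)]
  nΣx²−(Σx)² = 8·227 − 1369 = 447;  nΣy²−(Σy)² = 8·1218 − 484 = 9260
  √(447·9260) = √4139220 = 2034.5073
r = -1274 / 2034.5073 = -0.6262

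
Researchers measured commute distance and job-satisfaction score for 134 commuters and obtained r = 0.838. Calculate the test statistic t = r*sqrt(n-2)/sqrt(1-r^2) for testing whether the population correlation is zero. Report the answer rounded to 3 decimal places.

1 − r² = 1 − 0.702244 = 0.297756;  √(1−r²) = 0.545670
√(n−2) = √132 = 11.489125
t = r·√(n−2)/√(1−r²) = 0.838 · 11.489125 / 0.545670 = 17.644

17.644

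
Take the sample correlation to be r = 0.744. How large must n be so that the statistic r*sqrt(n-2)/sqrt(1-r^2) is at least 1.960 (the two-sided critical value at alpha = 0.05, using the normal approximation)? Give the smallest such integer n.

Need r·√(n−2)/√(1−r²) ≥ 1.960
√(n−2) ≥ 1.960·√(1−0.553536) / 0.744 = 1.960·0.668180 / 0.744 = 1.7603
n−2 ≥ 3.0987  ⇒  n ≥ 5.0987
Smallest integer n = 6

6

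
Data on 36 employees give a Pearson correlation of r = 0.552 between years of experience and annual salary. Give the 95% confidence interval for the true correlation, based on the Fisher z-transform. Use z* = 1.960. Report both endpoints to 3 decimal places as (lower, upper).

(0.273, 0.745)

z_r = atanh(0.552) = 0.621253;  SE = 1/√(n−3) = 1/√33 = 0.174078
z-limits: 0.621253 ± 1.960·0.174078 = 0.621253 ± 0.341193 = [0.280060, 0.962446]
ρ-limits: (tanh 0.280060, tanh 0.962446) = (0.273, 0.745)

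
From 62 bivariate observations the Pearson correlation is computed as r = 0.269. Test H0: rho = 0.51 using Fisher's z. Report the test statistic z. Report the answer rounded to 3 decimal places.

Fisher z: atanh(0.269) = 0.275786, atanh(0.51) = 0.562730
z = (z_r − z_0)·√(n−3) = (0.275786 − 0.562730)·√59 = -0.286944 · 7.681146 = -2.204

-2.204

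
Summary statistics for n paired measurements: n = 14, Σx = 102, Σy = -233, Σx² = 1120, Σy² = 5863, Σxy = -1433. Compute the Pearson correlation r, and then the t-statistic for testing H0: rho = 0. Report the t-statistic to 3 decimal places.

1.113

Numerator: nΣxy − (Σx)(Σy) = 14·(-1433) − (102)(-233) = 3704
Denominator: √[(nΣx²−(Σx)²)(nΣy²−(Σy)²)]
  nΣx²−(Σx)² = 14·1120 − 10404 = 5276;  nΣy²−(Σy)² = 14·5863 − 54289 = 27793
  √(5276·27793) = √146635868 = 12109.3298
r = 3704 / 12109.3298 = 0.3059
t = r·√(n−2)/√(1−r²) = 0.3059·√12 / √(1−0.093575) = 1.059669 / 0.952064 = 1.113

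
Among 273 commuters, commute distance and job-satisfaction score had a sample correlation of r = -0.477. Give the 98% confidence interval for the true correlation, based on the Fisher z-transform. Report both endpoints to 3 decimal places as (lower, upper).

(-0.579, -0.361)

Fisher z: z_r = atanh(r) = ½·ln((1+(-0.477))/(1−(-0.477))) = -0.519093
SE(z) = 1/√(n−3) = 1/√270 = 0.060858
98% ⇒ z* = 2.326; margin = 2.326·0.060858 = 0.141556
CI on z-scale: (-0.660649, -0.377537)
Back-transform: tanh(-0.660649) = -0.578795, tanh(-0.377537) = -0.360567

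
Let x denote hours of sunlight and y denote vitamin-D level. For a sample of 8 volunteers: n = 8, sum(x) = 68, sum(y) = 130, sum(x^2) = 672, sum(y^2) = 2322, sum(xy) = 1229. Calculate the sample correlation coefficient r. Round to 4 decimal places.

0.8836

S_xy = nΣxy − ΣxΣy = 8·1229 − 68·130 = 9832 − 8840 = 992
S_xx = nΣx² − (Σx)² = 8·672 − 68² = 5376 − 4624 = 752
S_yy = nΣy² − (Σy)² = 8·2322 − 130² = 18576 − 16900 = 1676
r = S_xy / √(S_xx·S_yy) = 992 / √(752·1676) = 992 / √1260352 = 992 / 1122.6540 = 0.8836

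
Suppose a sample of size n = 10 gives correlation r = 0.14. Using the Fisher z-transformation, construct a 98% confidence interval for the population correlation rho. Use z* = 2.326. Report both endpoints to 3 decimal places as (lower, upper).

z_r = atanh(0.14) = 0.140926;  SE = 1/√(n−3) = 1/√7 = 0.377964
z-limits: 0.140926 ± 2.326·0.377964 = 0.140926 ± 0.879144 = [-0.738218, 1.020070]
ρ-limits: (tanh -0.738218, tanh 1.020070) = (-0.628, 0.770)

(-0.628, 0.770)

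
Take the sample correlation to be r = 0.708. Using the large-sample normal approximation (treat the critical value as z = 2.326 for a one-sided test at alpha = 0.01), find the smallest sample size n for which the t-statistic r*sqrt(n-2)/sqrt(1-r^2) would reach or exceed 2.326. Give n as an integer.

8

r√(n−2)/√(1−r²) ≥ 2.326  ⇔  n−2 ≥ (2.326)²·(1−r²)/r²
(1−r²)/r² = (1−0.501264)/0.501264 = 0.9950
n ≥ 2 + 5.410276·0.9950 = 2 + 5.3832 = 7.3832
⌈7.3832⌉ = 8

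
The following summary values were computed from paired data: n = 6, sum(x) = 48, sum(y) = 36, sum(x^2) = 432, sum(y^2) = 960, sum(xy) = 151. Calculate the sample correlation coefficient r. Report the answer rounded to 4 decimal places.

-0.7250

S_xy = nΣxy − ΣxΣy = 6·151 − 48·36 = 906 − 1728 = -822
S_xx = nΣx² − (Σx)² = 6·432 − 48² = 2592 − 2304 = 288
S_yy = nΣy² − (Σy)² = 6·960 − 36² = 5760 − 1296 = 4464
r = S_xy / √(S_xx·S_yy) = -822 / √(288·4464) = -822 / √1285632 = -822 / 1133.8571 = -0.7250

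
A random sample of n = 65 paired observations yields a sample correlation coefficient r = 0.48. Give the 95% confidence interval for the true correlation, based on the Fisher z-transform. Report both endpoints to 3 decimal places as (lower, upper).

Fisher z: z_r = atanh(r) = ½·ln((1+0.48)/(1−0.48)) = 0.522984
SE(z) = 1/√(n−3) = 1/√62 = 0.127000
95% ⇒ z* = 1.960; margin = 1.960·0.127000 = 0.248920
CI on z-scale: (0.274064, 0.771904)
Back-transform: tanh(0.274064) = 0.267402, tanh(0.771904) = 0.648035

(0.267, 0.648)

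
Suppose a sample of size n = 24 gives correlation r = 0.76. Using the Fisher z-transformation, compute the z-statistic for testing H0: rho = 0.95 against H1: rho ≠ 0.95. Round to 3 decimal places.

z_r = atanh(0.76) = 0.996215,  z_0 = atanh(0.95) = 1.831781
SE = 1/√(n−3) = 1/√21 = 0.218218
z = (z_r − z_0)/SE = (0.996215 − 1.831781) / 0.218218 = -0.835566 / 0.218218 = -3.829

-3.829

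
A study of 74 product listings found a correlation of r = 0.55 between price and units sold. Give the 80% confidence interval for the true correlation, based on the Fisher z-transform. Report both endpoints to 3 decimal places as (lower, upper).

Fisher z: z_r = atanh(r) = ½·ln((1+0.55)/(1−0.55)) = 0.618381
SE(z) = 1/√(n−3) = 1/√71 = 0.118678
80% ⇒ z* = 1.282; margin = 1.282·0.118678 = 0.152145
CI on z-scale: (0.466236, 0.770526)
Back-transform: tanh(0.466236) = 0.435153, tanh(0.770526) = 0.647235

(0.435, 0.647)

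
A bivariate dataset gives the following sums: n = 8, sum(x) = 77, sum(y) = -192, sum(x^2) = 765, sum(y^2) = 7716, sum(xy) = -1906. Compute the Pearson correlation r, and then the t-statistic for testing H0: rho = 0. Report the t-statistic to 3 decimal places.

S_xy = nΣxy − ΣxΣy = 8·(-1906) − 77·(-192) = -15248 − (-14784) = -464
S_xx = nΣx² − (Σx)² = 8·765 − 77² = 6120 − 5929 = 191
S_yy = nΣy² − (Σy)² = 8·7716 − (-192)² = 61728 − 36864 = 24864
r = S_xy / √(S_xx·S_yy) = -464 / √(191·24864) = -464 / √4749024 = -464 / 2179.2256 = -0.2129
t = r·√(n−2)/√(1−r²) = -0.2129·√6 / √(1−0.045326) = -0.521496 / 0.977074 = -0.534

-0.534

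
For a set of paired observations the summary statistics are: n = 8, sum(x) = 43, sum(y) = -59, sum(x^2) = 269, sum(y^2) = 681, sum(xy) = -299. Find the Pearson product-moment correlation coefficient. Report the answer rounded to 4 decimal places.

0.1878

S_xy = nΣxy − ΣxΣy = 8·(-299) − 43·(-59) = -2392 − (-2537) = 145
S_xx = nΣx² − (Σx)² = 8·269 − 43² = 2152 − 1849 = 303
S_yy = nΣy² − (Σy)² = 8·681 − (-59)² = 5448 − 3481 = 1967
r = S_xy / √(S_xx·S_yy) = 145 / √(303·1967) = 145 / √596001 = 145 / 772.0110 = 0.1878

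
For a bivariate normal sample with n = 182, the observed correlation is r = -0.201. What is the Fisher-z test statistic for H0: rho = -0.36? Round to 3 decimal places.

2.316

z_r = atanh(-0.201) = -0.203774,  z_0 = atanh(-0.36) = -0.376886
SE = 1/√(n−3) = 1/√179 = 0.074744
z = (z_r − z_0)/SE = (-0.203774 − (-0.376886)) / 0.074744 = 0.173112 / 0.074744 = 2.316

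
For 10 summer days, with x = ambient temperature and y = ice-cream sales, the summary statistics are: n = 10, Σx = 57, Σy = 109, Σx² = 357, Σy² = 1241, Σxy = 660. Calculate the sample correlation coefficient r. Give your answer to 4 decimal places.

0.9391

S_xy = nΣxy − ΣxΣy = 10·660 − 57·109 = 6600 − 6213 = 387
S_xx = nΣx² − (Σx)² = 10·357 − 57² = 3570 − 3249 = 321
S_yy = nΣy² − (Σy)² = 10·1241 − 109² = 12410 − 11881 = 529
r = S_xy / √(S_xx·S_yy) = 387 / √(321·529) = 387 / √169809 = 387 / 412.0789 = 0.9391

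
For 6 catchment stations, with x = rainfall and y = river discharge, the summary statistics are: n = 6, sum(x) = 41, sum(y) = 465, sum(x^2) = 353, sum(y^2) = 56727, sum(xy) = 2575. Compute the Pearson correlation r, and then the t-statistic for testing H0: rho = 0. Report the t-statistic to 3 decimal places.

S_xy = nΣxy − ΣxΣy = 6·2575 − 41·465 = 15450 − 19065 = -3615
S_xx = nΣx² − (Σx)² = 6·353 − 41² = 2118 − 1681 = 437
S_yy = nΣy² − (Σy)² = 6·56727 − 465² = 340362 − 216225 = 124137
r = S_xy / √(S_xx·S_yy) = -3615 / √(437·124137) = -3615 / √54247869 = -3615 / 7365.3153 = -0.4908
t = r·√(n−2)/√(1−r²) = -0.4908·√4 / √(1−0.240885) = -0.981600 / 0.871272 = -1.127

-1.127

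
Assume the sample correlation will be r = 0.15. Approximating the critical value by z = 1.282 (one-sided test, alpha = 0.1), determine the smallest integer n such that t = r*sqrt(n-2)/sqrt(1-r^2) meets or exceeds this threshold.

Need r·√(n−2)/√(1−r²) ≥ 1.282
√(n−2) ≥ 1.282·√(1−0.0225) / 0.15 = 1.282·0.988686 / 0.15 = 8.4500
n−2 ≥ 71.4025  ⇒  n ≥ 73.4025
Smallest integer n = 74

74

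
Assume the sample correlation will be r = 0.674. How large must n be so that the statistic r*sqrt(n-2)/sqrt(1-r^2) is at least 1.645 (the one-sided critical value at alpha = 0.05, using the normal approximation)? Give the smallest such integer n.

6

r√(n−2)/√(1−r²) ≥ 1.645  ⇔  n−2 ≥ (1.645)²·(1−r²)/r²
(1−r²)/r² = (1−0.454276)/0.454276 = 1.2013
n ≥ 2 + 2.706025·1.2013 = 2 + 3.2507 = 5.2507
⌈5.2507⌉ = 6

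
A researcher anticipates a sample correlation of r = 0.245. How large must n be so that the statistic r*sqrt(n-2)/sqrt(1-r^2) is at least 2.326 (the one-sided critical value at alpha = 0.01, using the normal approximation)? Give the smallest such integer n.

Need r·√(n−2)/√(1−r²) ≥ 2.326
√(n−2) ≥ 2.326·√(1−0.060025) / 0.245 = 2.326·0.969523 / 0.245 = 9.2045
n−2 ≥ 84.7228  ⇒  n ≥ 86.7228
Smallest integer n = 87

87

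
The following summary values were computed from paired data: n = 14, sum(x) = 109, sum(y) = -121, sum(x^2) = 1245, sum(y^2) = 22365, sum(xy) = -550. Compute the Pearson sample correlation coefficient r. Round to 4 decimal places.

S_xy = nΣxy − ΣxΣy = 14·(-550) − 109·(-121) = -7700 − (-13189) = 5489
S_xx = nΣx² − (Σx)² = 14·1245 − 109² = 17430 − 11881 = 5549
S_yy = nΣy² − (Σy)² = 14·22365 − (-121)² = 313110 − 14641 = 298469
r = S_xy / √(S_xx·S_yy) = 5489 / √(5549·298469) = 5489 / √1656204481 = 5489 / 40696.4922 = 0.1349

0.1349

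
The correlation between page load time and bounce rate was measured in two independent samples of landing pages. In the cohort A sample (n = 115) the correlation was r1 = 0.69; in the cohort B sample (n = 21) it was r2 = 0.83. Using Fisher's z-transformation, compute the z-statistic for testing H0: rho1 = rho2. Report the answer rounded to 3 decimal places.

z1 = atanh(0.69) = 0.847956,  z2 = atanh(0.83) = 1.188136
SE = √(1/(n1−3) + 1/(n2−3)) = √(1/112 + 1/18) = √(0.0089286 + 0.0555556) = √0.0644842 = 0.253937
z = (z1 − z2)/SE = (0.847956 − 1.188136) / 0.253937 = -0.340180 / 0.253937 = -1.340

-1.340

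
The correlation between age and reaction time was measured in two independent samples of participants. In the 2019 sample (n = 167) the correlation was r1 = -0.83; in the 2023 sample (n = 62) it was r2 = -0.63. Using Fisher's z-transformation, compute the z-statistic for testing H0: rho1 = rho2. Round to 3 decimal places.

z1 = atanh(-0.83) = -1.188136,  z2 = atanh(-0.63) = -0.741416
SE = √(1/(n1−3) + 1/(n2−3)) = √(1/164 + 1/59) = √(0.0060976 + 0.0169492) = √0.0230468 = 0.151812
z = (z1 − z2)/SE = (-1.188136 − (-0.741416)) / 0.151812 = -0.446720 / 0.151812 = -2.943

-2.943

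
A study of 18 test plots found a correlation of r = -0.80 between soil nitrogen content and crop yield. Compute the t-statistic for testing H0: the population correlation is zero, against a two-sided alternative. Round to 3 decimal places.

1 − r² = 1 − 0.6400 = 0.3600;  √(1−r²) = 0.600000
√(n−2) = √16 = 4.000000
t = r·√(n−2)/√(1−r²) = -0.80 · 4.000000 / 0.600000 = -5.333

-5.333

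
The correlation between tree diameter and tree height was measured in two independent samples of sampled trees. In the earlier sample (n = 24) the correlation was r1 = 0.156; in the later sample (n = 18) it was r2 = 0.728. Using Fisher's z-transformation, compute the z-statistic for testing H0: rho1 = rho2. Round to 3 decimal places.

-2.269

Fisher z-transforms: z1 = atanh(0.156) = 0.157284, z2 = atanh(0.728) = 0.924459; difference d = -0.767175
Var(d) = 1/21 + 1/15 = 0.0476190 + 0.0666667 = 0.1142857
z = d/√Var(d) = -0.767175 / √0.1142857 = -0.767175 / 0.338062 = -2.269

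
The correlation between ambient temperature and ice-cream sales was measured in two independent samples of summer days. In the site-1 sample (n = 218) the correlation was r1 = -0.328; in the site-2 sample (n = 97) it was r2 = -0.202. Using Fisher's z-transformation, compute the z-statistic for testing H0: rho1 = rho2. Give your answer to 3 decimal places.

-1.098

Fisher z-transforms: z1 = atanh(-0.328) = -0.340585, z2 = atanh(-0.202) = -0.204817; difference d = -0.135768
Var(d) = 1/215 + 1/94 = 0.0046512 + 0.0106383 = 0.0152895
z = d/√Var(d) = -0.135768 / √0.0152895 = -0.135768 / 0.123651 = -1.098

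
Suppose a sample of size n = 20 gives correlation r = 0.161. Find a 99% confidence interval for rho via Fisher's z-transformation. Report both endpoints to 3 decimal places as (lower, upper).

z_r = atanh(0.161) = 0.162413;  SE = 1/√(n−3) = 1/√17 = 0.242536
z-limits: 0.162413 ± 2.576·0.242536 = 0.162413 ± 0.624773 = [-0.462360, 0.787186]
ρ-limits: (tanh -0.462360, tanh 0.787186) = (-0.432, 0.657)

(-0.432, 0.657)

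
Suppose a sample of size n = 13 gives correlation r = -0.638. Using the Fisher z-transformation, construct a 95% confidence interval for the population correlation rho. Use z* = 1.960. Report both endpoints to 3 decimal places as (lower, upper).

z_r = atanh(-0.638) = -0.754794;  SE = 1/√(n−3) = 1/√10 = 0.316228
z-limits: -0.754794 ± 1.960·0.316228 = -0.754794 ± 0.619807 = [-1.374601, -0.134987]
ρ-limits: (tanh -1.374601, tanh -0.134987) = (-0.880, -0.134)

(-0.880, -0.134)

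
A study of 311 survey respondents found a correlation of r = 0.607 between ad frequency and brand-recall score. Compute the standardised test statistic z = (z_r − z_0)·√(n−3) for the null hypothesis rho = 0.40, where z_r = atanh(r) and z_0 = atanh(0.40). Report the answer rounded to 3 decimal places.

Fisher z: atanh(0.607) = 0.704157, atanh(0.40) = 0.423649
z = (z_r − z_0)·√(n−3) = (0.704157 − 0.423649)·√308 = 0.280508 · 17.549929 = 4.923

4.923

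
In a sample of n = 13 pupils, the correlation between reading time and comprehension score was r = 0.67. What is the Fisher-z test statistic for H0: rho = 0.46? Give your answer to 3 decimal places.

0.991

z_r = atanh(0.67) = 0.810743,  z_0 = atanh(0.46) = 0.497311
SE = 1/√(n−3) = 1/√10 = 0.316228
z = (z_r − z_0)/SE = (0.810743 − 0.497311) / 0.316228 = 0.313432 / 0.316228 = 0.991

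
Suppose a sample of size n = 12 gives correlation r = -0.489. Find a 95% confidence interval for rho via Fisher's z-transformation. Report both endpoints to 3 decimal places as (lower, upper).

(-0.830, 0.118)

z_r = atanh(-0.489) = -0.534745;  SE = 1/√(n−3) = 1/√9 = 0.333333
z-limits: -0.534745 ± 1.960·0.333333 = -0.534745 ± 0.653333 = [-1.188078, 0.118588]
ρ-limits: (tanh -1.188078, tanh 0.118588) = (-0.830, 0.118)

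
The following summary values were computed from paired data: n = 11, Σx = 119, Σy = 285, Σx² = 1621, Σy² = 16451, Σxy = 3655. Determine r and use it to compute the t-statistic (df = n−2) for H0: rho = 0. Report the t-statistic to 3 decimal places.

1.044

Numerator: nΣxy − (Σx)(Σy) = 11·3655 − (119)(285) = 6290
Denominator: √[(nΣx²−(Σx)²)(nΣy²−(Σy)²)]
  nΣx²−(Σx)² = 11·1621 − 14161 = 3670;  nΣy²−(Σy)² = 11·16451 − 81225 = 99736
  √(3670·99736) = √366031120 = 19131.9398
r = 6290 / 19131.9398 = 0.3288
t = r·√(n−2)/√(1−r²) = 0.3288·√9 / √(1−0.108109) = 0.986400 / 0.944400 = 1.044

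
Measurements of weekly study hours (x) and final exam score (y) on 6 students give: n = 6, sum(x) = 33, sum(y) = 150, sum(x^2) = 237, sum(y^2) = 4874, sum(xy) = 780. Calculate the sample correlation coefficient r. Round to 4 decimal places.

Numerator: nΣxy − (Σx)(Σy) = 6·780 − (33)(150) = -270
Denominator: √[(nΣx²−(Σx)²)(nΣy²−(Σy)²)]
  nΣx²−(Σx)² = 6·237 − 1089 = 333;  nΣy²−(Σy)² = 6·4874 − 22500 = 6744
  √(333·6744) = √2245752 = 1498.5833
r = -270 / 1498.5833 = -0.1802

-0.1802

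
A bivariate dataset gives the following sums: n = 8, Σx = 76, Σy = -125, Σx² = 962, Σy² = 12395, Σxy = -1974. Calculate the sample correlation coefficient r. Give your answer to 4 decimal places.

-0.4968

Numerator: nΣxy − (Σx)(Σy) = 8·(-1974) − (76)(-125) = -6292
Denominator: √[(nΣx²−(Σx)²)(nΣy²−(Σy)²)]
  nΣx²−(Σx)² = 8·962 − 5776 = 1920;  nΣy²−(Σy)² = 8·12395 − 15625 = 83535
  √(1920·83535) = √160387200 = 12664.4068
r = -6292 / 12664.4068 = -0.4968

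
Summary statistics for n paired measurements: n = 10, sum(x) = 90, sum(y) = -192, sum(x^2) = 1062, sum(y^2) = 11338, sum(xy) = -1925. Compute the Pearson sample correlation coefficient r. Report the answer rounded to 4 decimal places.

-0.1419

S_xy = nΣxy − ΣxΣy = 10·(-1925) − 90·(-192) = -19250 − (-17280) = -1970
S_xx = nΣx² − (Σx)² = 10·1062 − 90² = 10620 − 8100 = 2520
S_yy = nΣy² − (Σy)² = 10·11338 − (-192)² = 113380 − 36864 = 76516
r = S_xy / √(S_xx·S_yy) = -1970 / √(2520·76516) = -1970 / √192820320 = -1970 / 13885.9757 = -0.1419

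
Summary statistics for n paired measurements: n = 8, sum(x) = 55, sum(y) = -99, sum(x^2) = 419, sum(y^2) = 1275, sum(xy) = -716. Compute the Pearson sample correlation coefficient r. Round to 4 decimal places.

-0.7835

Numerator: nΣxy − (Σx)(Σy) = 8·(-716) − (55)(-99) = -283
Denominator: √[(nΣx²−(Σx)²)(nΣy²−(Σy)²)]
  nΣx²−(Σx)² = 8·419 − 3025 = 327;  nΣy²−(Σy)² = 8·1275 − 9801 = 399
  √(327·399) = √130473 = 361.2105
r = -283 / 361.2105 = -0.7835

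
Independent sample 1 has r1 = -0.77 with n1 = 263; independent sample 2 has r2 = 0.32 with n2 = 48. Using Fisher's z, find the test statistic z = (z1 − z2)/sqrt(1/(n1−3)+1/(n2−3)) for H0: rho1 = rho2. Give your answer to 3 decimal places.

Fisher z-transforms: z1 = atanh(-0.77) = -1.020328, z2 = atanh(0.32) = 0.331647; difference d = -1.351975
Var(d) = 1/260 + 1/45 = 0.0038462 + 0.0222222 = 0.0260684
z = d/√Var(d) = -1.351975 / √0.0260684 = -1.351975 / 0.161457 = -8.374

-8.374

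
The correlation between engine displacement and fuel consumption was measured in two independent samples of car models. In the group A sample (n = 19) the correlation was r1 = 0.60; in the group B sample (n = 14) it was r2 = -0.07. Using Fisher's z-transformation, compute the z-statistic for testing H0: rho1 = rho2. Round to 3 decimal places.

z1 = atanh(0.60) = 0.693147,  z2 = atanh(-0.07) = -0.070115
SE = √(1/(n1−3) + 1/(n2−3)) = √(1/16 + 1/11) = √(0.0625000 + 0.0909091) = √0.1534091 = 0.391675
z = (z1 − z2)/SE = (0.693147 − (-0.070115)) / 0.391675 = 0.763262 / 0.391675 = 1.949

1.949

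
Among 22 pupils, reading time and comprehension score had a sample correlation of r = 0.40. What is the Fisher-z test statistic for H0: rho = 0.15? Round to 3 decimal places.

1.188

z_r = atanh(0.40) = 0.423649,  z_0 = atanh(0.15) = 0.151140
SE = 1/√(n−3) = 1/√19 = 0.229416
z = (z_r − z_0)/SE = (0.423649 − 0.151140) / 0.229416 = 0.272509 / 0.229416 = 1.188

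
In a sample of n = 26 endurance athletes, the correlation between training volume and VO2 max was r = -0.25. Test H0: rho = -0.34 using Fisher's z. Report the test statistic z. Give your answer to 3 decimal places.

z_r = atanh(-0.25) = -0.255413,  z_0 = atanh(-0.34) = -0.354093
SE = 1/√(n−3) = 1/√23 = 0.208514
z = (z_r − z_0)/SE = (-0.255413 − (-0.354093)) / 0.208514 = 0.098680 / 0.208514 = 0.473

0.473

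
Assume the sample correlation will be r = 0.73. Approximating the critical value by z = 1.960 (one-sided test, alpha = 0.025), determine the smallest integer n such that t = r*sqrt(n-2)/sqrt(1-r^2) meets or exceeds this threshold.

6

r√(n−2)/√(1−r²) ≥ 1.960  ⇔  n−2 ≥ (1.960)²·(1−r²)/r²
(1−r²)/r² = (1−0.5329)/0.5329 = 0.8765
n ≥ 2 + 3.8416·0.8765 = 2 + 3.3672 = 5.3672
⌈5.3672⌉ = 6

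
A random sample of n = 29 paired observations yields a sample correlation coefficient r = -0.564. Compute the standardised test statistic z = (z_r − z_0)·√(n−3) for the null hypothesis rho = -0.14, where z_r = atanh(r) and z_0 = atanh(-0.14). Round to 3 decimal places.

z_r = atanh(-0.564) = -0.638680,  z_0 = atanh(-0.14) = -0.140926
SE = 1/√(n−3) = 1/√26 = 0.196116
z = (z_r − z_0)/SE = (-0.638680 − (-0.140926)) / 0.196116 = -0.497754 / 0.196116 = -2.538

-2.538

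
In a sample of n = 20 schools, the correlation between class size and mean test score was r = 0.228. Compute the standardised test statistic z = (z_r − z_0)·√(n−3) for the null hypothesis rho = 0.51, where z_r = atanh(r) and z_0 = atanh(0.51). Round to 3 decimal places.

-1.363

z_r = atanh(0.228) = 0.232079,  z_0 = atanh(0.51) = 0.562730
SE = 1/√(n−3) = 1/√17 = 0.242536
z = (z_r − z_0)/SE = (0.232079 − 0.562730) / 0.242536 = -0.330651 / 0.242536 = -1.363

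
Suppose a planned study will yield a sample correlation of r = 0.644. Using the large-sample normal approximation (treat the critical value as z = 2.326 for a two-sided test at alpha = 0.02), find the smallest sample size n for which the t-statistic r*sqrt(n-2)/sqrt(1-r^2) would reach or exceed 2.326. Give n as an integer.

10

r√(n−2)/√(1−r²) ≥ 2.326  ⇔  n−2 ≥ (2.326)²·(1−r²)/r²
(1−r²)/r² = (1−0.414736)/0.414736 = 1.4112
n ≥ 2 + 5.410276·1.4112 = 2 + 7.6350 = 9.6350
⌈9.6350⌉ = 10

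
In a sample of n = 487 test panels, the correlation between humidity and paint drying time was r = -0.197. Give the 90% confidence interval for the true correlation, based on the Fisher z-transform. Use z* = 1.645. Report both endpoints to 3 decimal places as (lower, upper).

(-0.268, -0.124)

z_r = atanh(-0.197) = -0.199609;  SE = 1/√(n−3) = 1/√484 = 0.045455
z-limits: -0.199609 ± 1.645·0.045455 = -0.199609 ± 0.074773 = [-0.274382, -0.124836]
ρ-limits: (tanh -0.274382, tanh -0.124836) = (-0.268, -0.124)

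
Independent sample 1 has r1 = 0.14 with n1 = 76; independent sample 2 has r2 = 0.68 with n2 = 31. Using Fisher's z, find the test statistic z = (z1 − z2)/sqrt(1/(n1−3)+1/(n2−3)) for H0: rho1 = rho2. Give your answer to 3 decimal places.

Fisher z-transforms: z1 = atanh(0.14) = 0.140926, z2 = atanh(0.68) = 0.829114; difference d = -0.688188
Var(d) = 1/73 + 1/28 = 0.0136986 + 0.0357143 = 0.0494129
z = d/√Var(d) = -0.688188 / √0.0494129 = -0.688188 / 0.222290 = -3.096

-3.096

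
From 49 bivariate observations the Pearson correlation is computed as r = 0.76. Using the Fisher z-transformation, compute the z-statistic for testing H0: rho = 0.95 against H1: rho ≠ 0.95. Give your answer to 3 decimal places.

-5.667

z_r = atanh(0.76) = 0.996215,  z_0 = atanh(0.95) = 1.831781
SE = 1/√(n−3) = 1/√46 = 0.147442
z = (z_r − z_0)/SE = (0.996215 − 1.831781) / 0.147442 = -0.835566 / 0.147442 = -5.667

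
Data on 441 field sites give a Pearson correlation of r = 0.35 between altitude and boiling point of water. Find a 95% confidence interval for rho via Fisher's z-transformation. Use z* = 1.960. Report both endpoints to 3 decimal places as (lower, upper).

Fisher z: z_r = atanh(r) = ½·ln((1+0.35)/(1−0.35)) = 0.365444
SE(z) = 1/√(n−3) = 1/√438 = 0.047782
95% ⇒ z* = 1.960; margin = 1.960·0.047782 = 0.093653
CI on z-scale: (0.271791, 0.459097)
Back-transform: tanh(0.271791) = 0.265291, tanh(0.459097) = 0.429348

(0.265, 0.429)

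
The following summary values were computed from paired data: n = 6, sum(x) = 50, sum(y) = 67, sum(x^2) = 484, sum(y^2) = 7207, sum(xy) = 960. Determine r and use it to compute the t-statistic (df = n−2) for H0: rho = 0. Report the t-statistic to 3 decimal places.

1.536

S_xy = nΣxy − ΣxΣy = 6·960 − 50·67 = 5760 − 3350 = 2410
S_xx = nΣx² − (Σx)² = 6·484 − 50² = 2904 − 2500 = 404
S_yy = nΣy² − (Σy)² = 6·7207 − 67² = 43242 − 4489 = 38753
r = S_xy / √(S_xx·S_yy) = 2410 / √(404·38753) = 2410 / √15656212 = 2410 / 3956.7931 = 0.6091
t = r·√(n−2)/√(1−r²) = 0.6091·√4 / √(1−0.371003) = 1.218200 / 0.793093 = 1.536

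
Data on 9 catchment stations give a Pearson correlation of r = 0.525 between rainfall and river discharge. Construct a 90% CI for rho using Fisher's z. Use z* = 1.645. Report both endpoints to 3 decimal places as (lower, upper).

(-0.088, 0.850)

z_r = atanh(0.525) = 0.583217;  SE = 1/√(n−3) = 1/√6 = 0.408248
z-limits: 0.583217 ± 1.645·0.408248 = 0.583217 ± 0.671568 = [-0.088351, 1.254785]
ρ-limits: (tanh -0.088351, tanh 1.254785) = (-0.088, 0.850)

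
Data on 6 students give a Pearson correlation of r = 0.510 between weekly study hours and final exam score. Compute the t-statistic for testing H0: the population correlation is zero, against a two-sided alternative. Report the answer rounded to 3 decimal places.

1.186

t = r·√(n−2) / √(1−r²) with r = 0.510, n = 6
  = 0.510·√4 / √(1 − 0.260100)
  = 0.510·2.000000 / 0.860174
  = 1.020000 / 0.860174 = 1.186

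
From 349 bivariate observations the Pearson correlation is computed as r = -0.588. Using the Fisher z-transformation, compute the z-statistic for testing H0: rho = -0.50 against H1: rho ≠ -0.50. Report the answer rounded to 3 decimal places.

Fisher z: atanh(-0.588) = -0.674604, atanh(-0.50) = -0.549306
z = (z_r − z_0)·√(n−3) = (-0.674604 − (-0.549306))·√346 = -0.125298 · 18.601075 = -2.331

-2.331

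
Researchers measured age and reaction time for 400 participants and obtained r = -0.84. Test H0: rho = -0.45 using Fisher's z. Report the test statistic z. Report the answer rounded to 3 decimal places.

-14.674

z_r = atanh(-0.84) = -1.221174,  z_0 = atanh(-0.45) = -0.484700
SE = 1/√(n−3) = 1/√397 = 0.050189
z = (z_r − z_0)/SE = (-1.221174 − (-0.484700)) / 0.050189 = -0.736474 / 0.050189 = -14.674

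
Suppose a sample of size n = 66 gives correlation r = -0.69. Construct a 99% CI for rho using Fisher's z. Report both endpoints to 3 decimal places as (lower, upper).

z_r = atanh(-0.69) = -0.847956;  SE = 1/√(n−3) = 1/√63 = 0.125988
z-limits: -0.847956 ± 2.576·0.125988 = -0.847956 ± 0.324545 = [-1.172501, -0.523411]
ρ-limits: (tanh -1.172501, tanh -0.523411) = (-0.825, -0.480)

(-0.825, -0.480)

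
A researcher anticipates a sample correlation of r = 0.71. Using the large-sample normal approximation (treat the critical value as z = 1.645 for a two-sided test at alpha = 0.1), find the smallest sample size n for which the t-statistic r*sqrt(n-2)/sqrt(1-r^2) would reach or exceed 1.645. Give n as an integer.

r√(n−2)/√(1−r²) ≥ 1.645  ⇔  n−2 ≥ (1.645)²·(1−r²)/r²
(1−r²)/r² = (1−0.5041)/0.5041 = 0.9837
n ≥ 2 + 2.706025·0.9837 = 2 + 2.6619 = 4.6619
⌈4.6619⌉ = 5

5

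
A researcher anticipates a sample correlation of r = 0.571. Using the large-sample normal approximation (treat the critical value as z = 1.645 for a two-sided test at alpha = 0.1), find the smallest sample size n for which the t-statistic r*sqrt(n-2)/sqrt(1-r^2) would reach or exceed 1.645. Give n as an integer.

8

r√(n−2)/√(1−r²) ≥ 1.645  ⇔  n−2 ≥ (1.645)²·(1−r²)/r²
(1−r²)/r² = (1−0.326041)/0.326041 = 2.0671
n ≥ 2 + 2.706025·2.0671 = 2 + 5.5936 = 7.5936
⌈7.5936⌉ = 8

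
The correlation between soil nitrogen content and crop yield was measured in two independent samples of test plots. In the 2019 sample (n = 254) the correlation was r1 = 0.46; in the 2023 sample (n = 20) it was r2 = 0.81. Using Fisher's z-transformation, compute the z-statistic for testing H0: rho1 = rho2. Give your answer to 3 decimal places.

-2.513

z1 = atanh(0.46) = 0.497311,  z2 = atanh(0.81) = 1.127029
SE = √(1/(n1−3) + 1/(n2−3)) = √(1/251 + 1/17) = √(0.0039841 + 0.0588235) = √0.0628076 = 0.250614
z = (z1 − z2)/SE = (0.497311 − 1.127029) / 0.250614 = -0.629718 / 0.250614 = -2.513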